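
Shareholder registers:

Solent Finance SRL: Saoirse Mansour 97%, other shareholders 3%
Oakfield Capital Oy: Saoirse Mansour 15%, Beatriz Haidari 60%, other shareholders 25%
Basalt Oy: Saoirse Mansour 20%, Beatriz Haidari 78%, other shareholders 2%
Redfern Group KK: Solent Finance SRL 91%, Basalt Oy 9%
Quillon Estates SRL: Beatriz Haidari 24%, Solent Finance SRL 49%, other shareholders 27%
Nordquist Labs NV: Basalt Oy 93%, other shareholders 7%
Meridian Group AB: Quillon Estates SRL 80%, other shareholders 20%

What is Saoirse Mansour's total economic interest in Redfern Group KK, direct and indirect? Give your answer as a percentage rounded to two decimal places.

90.07%

Saoirse reaches Redfern along 2 paths.
Via Solent: 97% × 91% = 88.27%.
Via Basalt: 20% × 9% = 1.8%.
Total: 88.27% + 1.8% = 90.07%.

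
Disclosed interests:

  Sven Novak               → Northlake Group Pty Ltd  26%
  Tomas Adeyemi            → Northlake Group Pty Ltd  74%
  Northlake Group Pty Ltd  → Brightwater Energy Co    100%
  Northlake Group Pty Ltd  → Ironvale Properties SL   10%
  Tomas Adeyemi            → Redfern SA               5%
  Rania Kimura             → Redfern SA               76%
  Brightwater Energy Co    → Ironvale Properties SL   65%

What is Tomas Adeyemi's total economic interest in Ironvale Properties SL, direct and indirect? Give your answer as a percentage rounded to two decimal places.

55.50%

Tomas reaches Ironvale along 2 paths.
Via Northlake → Brightwater: 74% × 100% × 65% = 48.1%.
Via Northlake: 74% × 10% = 7.4%.
Total: 48.1% + 7.4% = 55.5%.
Rounded: 55.50%.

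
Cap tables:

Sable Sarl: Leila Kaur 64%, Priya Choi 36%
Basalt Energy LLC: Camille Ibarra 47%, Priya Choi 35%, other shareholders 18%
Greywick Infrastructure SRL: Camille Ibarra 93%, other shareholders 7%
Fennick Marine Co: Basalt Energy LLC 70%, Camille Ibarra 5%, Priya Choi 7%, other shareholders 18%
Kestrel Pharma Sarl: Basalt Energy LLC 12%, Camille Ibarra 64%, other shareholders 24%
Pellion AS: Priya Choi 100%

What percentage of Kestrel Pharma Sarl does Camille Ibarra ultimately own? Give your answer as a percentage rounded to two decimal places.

Camille reaches Kestrel along 2 paths.
Via Basalt: 47% × 12% = 5.64%.
Direct stake: 64% = 64%.
Total: 5.64% + 64% = 69.64%.

69.64%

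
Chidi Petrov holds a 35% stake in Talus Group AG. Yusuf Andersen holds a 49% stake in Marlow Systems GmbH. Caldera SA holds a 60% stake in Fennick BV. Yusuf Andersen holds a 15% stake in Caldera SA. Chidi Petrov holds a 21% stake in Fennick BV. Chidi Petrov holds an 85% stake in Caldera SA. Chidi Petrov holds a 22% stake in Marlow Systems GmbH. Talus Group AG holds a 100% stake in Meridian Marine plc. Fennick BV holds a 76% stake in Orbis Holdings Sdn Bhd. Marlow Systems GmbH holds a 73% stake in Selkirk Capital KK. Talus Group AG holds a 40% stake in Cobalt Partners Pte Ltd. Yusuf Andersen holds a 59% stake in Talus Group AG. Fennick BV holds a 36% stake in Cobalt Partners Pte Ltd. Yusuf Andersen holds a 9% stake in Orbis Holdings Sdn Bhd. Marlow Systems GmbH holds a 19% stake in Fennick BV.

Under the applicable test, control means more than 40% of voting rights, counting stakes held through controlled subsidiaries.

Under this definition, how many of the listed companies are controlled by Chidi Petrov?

3

Chidi holds 85% of Caldera, so Chidi controls Caldera.
Chidi and Caldera together hold 21% + 60% = 81% of Fennick, so Chidi controls Fennick.
Fennick holds 76% of Orbis, so Chidi controls Orbis.
No other company's threshold is met.
Chidi controls 3 companies.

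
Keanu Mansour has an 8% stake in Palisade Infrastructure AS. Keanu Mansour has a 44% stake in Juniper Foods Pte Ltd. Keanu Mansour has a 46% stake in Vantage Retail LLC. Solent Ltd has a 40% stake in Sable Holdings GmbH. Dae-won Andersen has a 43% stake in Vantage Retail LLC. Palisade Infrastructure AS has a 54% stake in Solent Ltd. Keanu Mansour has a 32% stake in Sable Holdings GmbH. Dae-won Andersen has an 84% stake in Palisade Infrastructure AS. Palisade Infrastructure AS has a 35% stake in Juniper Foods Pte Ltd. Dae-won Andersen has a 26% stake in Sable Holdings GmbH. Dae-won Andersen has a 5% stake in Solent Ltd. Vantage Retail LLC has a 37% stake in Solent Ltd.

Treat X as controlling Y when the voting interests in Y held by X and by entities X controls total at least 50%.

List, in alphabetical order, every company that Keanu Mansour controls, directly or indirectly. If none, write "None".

None

Keanu's largest direct stake is 46% in Vantage, which does not meet the threshold.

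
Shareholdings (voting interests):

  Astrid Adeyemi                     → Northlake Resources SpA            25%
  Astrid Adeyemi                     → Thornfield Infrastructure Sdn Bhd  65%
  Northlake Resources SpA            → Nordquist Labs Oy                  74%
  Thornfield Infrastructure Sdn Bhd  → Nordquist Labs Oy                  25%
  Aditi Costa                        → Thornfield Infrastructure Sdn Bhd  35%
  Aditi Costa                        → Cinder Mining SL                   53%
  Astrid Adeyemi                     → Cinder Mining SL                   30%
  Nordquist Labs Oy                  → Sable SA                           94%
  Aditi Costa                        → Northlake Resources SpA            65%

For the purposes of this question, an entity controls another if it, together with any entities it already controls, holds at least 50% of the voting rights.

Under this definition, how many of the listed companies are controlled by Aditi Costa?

Aditi holds 53% of Cinder, so Aditi controls Cinder.
Aditi holds 65% of Northlake, so Aditi controls Northlake.
Northlake holds 74% of Nordquist, so Aditi controls Nordquist.
Nordquist holds 94% of Sable, so Aditi controls Sable.
No other company's threshold is met.
Aditi controls 4 companies.

4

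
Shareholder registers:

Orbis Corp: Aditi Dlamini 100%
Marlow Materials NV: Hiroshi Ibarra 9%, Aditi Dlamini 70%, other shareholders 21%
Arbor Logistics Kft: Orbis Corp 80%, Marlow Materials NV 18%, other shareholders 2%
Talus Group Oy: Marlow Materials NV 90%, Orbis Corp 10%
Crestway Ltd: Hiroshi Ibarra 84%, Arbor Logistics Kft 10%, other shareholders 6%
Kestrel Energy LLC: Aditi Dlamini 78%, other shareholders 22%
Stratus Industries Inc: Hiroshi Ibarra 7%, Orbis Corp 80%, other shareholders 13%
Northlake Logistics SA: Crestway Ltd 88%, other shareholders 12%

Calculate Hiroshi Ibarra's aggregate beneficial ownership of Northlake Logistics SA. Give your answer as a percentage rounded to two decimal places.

Hiroshi reaches Northlake along 2 paths.
Via Crestway: 84% × 88% = 73.92%.
Via Marlow → Arbor → Crestway: 9% × 18% × 10% × 88% = 0.14256%.
Total: 73.92% + 0.14256% = 74.06256%.
Rounded: 74.06%.

74.06%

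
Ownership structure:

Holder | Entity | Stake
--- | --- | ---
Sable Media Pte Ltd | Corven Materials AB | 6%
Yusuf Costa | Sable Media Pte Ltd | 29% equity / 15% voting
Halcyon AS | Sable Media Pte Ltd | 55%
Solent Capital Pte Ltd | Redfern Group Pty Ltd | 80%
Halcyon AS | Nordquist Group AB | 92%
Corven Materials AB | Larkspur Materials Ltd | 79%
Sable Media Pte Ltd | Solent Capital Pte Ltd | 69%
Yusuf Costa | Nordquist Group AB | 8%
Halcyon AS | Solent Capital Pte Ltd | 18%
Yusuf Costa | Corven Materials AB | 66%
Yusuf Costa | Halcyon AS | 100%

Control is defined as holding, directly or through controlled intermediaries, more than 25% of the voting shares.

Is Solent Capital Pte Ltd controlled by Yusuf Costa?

Yusuf holds 100% of Halcyon, so Yusuf controls Halcyon.
Halcyon and Yusuf together hold 55% + 15% = 70% of Sable, so Yusuf controls Sable.
Halcyon and Sable together hold 18% + 69% = 87% of Solent, so Yusuf controls Solent.

Yes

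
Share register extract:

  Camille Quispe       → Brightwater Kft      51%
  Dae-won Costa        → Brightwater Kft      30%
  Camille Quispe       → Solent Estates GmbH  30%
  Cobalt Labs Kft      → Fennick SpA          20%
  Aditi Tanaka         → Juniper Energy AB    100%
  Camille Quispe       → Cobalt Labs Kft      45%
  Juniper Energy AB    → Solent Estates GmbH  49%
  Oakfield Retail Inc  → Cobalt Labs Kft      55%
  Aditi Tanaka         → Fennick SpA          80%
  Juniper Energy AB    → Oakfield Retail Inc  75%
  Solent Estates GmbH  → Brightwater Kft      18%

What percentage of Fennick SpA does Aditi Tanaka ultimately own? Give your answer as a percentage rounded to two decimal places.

88.25%

Aditi reaches Fennick along 2 paths.
Direct stake: 80% = 80%.
Via Juniper → Oakfield → Cobalt: 100% × 75% × 55% × 20% = 8.25%.
Total: 80% + 8.25% = 88.25%.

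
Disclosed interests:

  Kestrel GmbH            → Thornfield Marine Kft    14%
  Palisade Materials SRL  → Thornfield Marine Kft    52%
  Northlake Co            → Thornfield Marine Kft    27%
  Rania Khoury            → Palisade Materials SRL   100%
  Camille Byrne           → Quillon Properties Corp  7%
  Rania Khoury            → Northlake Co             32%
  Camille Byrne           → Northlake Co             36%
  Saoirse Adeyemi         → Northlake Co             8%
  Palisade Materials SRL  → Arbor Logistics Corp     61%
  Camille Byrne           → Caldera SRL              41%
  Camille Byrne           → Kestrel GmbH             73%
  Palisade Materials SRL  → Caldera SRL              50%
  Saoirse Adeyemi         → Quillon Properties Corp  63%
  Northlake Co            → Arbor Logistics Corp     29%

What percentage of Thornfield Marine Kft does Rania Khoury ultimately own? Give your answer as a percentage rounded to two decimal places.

60.64%

Rania reaches Thornfield along 2 paths.
Via Northlake: 32% × 27% = 8.64%.
Via Palisade: 100% × 52% = 52%.
Total: 8.64% + 52% = 60.64%.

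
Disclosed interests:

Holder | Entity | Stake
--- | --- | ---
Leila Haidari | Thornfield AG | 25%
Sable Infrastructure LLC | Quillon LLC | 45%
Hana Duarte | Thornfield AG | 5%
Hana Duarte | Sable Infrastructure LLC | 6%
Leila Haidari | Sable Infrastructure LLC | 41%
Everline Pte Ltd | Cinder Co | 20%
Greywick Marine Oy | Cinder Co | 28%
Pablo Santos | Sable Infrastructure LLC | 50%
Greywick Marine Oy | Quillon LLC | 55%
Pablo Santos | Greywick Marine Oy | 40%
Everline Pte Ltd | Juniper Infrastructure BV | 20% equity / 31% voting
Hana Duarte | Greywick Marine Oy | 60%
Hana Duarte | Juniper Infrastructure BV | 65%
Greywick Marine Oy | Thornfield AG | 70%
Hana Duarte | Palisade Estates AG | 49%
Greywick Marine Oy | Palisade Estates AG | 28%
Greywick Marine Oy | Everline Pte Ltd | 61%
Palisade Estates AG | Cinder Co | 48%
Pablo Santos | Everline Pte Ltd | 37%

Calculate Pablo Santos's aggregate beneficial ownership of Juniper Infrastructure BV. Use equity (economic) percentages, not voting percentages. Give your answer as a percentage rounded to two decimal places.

12.28%

Pablo reaches Juniper along 2 paths.
Via Greywick → Everline: 40% × 61% × 20% = 4.88%.
Via Everline: 37% × 20% = 7.4%.
Total: 4.88% + 7.4% = 12.28%.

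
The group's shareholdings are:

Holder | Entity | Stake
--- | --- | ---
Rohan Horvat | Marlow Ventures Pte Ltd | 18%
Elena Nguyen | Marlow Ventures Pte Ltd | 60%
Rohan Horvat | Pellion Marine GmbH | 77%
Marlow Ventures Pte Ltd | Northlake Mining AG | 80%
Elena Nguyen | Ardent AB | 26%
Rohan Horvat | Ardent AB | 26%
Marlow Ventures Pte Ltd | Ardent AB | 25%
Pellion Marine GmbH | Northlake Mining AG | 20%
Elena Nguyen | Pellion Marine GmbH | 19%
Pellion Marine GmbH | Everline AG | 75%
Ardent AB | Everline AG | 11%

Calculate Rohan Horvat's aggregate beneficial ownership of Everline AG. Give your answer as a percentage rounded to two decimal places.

61.11%

Rohan reaches Everline along 3 paths.
Via Pellion: 77% × 75% = 57.75%.
Via Marlow → Ardent: 18% × 25% × 11% = 0.495%.
Via Ardent: 26% × 11% = 2.86%.
Total: 57.75% + 0.495% + 2.86% = 61.105%.
Rounded: 61.11%.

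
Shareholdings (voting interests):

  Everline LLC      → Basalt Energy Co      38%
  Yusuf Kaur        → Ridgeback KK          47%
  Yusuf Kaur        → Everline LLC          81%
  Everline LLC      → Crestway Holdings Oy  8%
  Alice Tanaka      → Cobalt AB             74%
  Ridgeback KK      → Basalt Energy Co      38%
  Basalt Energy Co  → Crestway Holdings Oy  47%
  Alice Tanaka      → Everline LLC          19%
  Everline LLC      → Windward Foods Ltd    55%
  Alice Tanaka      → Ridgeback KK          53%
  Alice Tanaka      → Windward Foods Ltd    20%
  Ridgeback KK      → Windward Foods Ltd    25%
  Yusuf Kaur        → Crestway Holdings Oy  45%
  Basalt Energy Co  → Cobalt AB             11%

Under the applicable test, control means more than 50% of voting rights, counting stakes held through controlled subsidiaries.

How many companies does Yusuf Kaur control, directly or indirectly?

3

Yusuf holds 81% of Everline, so Yusuf controls Everline.
Everline holds 55% of Windward, so Yusuf controls Windward.
Yusuf and Everline together hold 45% + 8% = 53% of Crestway, so Yusuf controls Crestway.
No other company's threshold is met.
Yusuf controls 3 companies.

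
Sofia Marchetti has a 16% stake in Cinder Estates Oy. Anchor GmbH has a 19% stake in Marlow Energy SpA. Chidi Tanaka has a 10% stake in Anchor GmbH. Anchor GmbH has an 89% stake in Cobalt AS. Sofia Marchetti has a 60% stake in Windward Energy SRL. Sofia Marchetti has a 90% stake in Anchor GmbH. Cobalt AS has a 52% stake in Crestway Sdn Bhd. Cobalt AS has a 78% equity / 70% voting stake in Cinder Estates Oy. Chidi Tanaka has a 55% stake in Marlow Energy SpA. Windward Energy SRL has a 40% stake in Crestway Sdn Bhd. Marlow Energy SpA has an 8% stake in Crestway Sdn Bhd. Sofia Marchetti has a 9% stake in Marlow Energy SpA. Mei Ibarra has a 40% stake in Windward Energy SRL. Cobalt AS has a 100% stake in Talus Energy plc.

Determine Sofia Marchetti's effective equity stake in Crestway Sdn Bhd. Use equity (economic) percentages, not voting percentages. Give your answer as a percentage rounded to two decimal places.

Sofia reaches Crestway along 4 paths.
Via Anchor → Cobalt: 90% × 89% × 52% = 41.652%.
Via Windward: 60% × 40% = 24%.
Via Anchor → Marlow: 90% × 19% × 8% = 1.368%.
Via Marlow: 9% × 8% = 0.72%.
Total: 41.652% + 24% + 1.368% + 0.72% = 67.74%.

67.74%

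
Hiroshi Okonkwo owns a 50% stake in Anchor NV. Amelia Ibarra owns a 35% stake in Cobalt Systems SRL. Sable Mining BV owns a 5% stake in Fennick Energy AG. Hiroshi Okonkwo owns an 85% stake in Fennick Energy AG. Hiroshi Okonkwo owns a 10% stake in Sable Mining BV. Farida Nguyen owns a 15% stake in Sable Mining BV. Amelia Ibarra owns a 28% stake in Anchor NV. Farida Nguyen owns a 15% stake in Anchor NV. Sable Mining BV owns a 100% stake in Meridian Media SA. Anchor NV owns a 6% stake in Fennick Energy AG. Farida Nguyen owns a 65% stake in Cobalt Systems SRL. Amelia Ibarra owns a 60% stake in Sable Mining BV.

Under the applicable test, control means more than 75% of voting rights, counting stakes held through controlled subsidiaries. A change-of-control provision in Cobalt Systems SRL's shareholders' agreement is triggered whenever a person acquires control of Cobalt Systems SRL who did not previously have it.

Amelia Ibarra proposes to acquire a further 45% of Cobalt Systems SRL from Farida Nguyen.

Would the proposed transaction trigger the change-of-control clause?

The purchase adds only to Amelia's holdings (Farida's stake shrinks), so Amelia is the only person who could newly come to control Cobalt.
Amelia's largest direct stake is 60% in Sable, which does not meet the threshold, so Amelia controls no company.
In Cobalt, Amelia's side holds only 35%, not > 75%.
So before the transaction, Amelia does not control Cobalt.
After the purchase, Amelia's direct stake in Cobalt rises to 35% + 45% = 80%, and Farida's stake falls to 20%.
Amelia holds 80% of Cobalt, so Amelia controls Cobalt.
Amelia did not control Cobalt before and does after, so the clause is triggered.

Yes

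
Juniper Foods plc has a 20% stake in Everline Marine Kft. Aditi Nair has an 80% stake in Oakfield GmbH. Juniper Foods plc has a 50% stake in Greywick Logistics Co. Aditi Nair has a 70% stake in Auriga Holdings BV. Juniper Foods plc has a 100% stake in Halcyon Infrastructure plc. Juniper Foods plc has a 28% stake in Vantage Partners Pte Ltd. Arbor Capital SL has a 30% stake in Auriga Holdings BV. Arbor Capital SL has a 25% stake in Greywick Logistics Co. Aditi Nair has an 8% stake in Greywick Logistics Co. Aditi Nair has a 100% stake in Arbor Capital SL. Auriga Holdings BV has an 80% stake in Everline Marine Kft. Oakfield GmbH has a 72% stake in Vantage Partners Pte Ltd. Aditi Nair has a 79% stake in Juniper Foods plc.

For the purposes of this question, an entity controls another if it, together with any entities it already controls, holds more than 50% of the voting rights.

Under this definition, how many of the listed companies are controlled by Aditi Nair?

8

Aditi holds 79% of Juniper, so Aditi controls Juniper.
Aditi holds 100% of Arbor, so Aditi controls Arbor.
Aditi holds 80% of Oakfield, so Aditi controls Oakfield.
Juniper and Arbor and Aditi together hold 50% + 25% + 8% = 83% of Greywick, so Aditi controls Greywick.
Arbor and Aditi together hold 30% + 70% = 100% of Auriga, so Aditi controls Auriga.
Juniper holds 100% of Halcyon, so Aditi controls Halcyon.
Oakfield and Juniper together hold 72% + 28% = 100% of Vantage, so Aditi controls Vantage.
Juniper and Auriga together hold 20% + 80% = 100% of Everline, so Aditi controls Everline.
Aditi controls 8 companies.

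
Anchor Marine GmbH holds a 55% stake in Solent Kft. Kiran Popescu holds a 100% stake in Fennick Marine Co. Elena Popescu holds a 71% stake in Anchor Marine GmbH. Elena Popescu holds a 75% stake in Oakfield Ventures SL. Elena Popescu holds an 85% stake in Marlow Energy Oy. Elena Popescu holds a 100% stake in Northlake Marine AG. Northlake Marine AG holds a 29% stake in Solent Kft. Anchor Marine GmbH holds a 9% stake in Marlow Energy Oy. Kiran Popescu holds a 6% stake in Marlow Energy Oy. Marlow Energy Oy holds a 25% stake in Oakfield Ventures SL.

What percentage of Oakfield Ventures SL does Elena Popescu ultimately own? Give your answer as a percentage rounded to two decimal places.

Elena reaches Oakfield along 3 paths.
Via Marlow: 85% × 25% = 21.25%.
Via Anchor → Marlow: 71% × 9% × 25% = 1.5975%.
Direct stake: 75% = 75%.
Total: 21.25% + 1.5975% + 75% = 97.8475%.
Rounded: 97.85%.

97.85%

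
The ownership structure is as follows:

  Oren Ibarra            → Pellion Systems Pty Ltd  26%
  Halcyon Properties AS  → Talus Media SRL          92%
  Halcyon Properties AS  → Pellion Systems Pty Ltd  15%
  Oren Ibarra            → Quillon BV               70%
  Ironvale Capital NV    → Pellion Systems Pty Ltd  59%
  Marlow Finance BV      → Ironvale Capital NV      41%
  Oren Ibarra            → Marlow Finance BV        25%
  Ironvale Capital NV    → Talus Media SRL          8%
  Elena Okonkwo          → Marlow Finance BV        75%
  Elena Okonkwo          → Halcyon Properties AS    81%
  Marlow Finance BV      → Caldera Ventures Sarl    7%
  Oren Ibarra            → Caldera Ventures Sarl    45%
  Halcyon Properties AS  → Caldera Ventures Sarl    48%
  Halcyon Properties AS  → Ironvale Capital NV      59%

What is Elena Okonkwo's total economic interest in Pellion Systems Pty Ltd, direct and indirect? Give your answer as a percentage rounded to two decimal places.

58.49%

Elena reaches Pellion along 3 paths.
Via Halcyon: 81% × 15% = 12.15%.
Via Marlow → Ironvale: 75% × 41% × 59% = 18.1425%.
Via Halcyon → Ironvale: 81% × 59% × 59% = 28.1961%.
Total: 12.15% + 18.1425% + 28.1961% = 58.4886%.
Rounded: 58.49%.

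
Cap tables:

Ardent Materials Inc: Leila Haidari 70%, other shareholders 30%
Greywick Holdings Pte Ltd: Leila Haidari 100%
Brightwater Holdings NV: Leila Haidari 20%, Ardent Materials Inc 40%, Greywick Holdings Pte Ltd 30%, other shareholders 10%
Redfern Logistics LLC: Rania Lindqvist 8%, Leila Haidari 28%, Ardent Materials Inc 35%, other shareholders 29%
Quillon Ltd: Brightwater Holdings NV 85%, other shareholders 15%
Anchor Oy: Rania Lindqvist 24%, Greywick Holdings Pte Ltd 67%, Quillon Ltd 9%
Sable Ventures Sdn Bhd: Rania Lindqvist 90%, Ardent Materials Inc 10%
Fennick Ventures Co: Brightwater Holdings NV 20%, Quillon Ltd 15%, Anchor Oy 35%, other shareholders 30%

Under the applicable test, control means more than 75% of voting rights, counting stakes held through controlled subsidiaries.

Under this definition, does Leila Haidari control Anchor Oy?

Leila holds 100% of Greywick, so Leila controls Greywick.
In Anchor, Leila's side holds only 67%, not > 75%.
So Leila does not control Anchor.

No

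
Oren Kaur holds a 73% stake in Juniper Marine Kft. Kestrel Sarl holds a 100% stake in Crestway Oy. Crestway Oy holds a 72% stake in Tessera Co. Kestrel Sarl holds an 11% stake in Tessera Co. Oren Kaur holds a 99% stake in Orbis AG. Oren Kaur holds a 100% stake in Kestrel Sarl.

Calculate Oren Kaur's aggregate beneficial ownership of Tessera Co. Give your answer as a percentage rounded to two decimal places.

83.00%

Oren reaches Tessera along 2 paths.
Via Kestrel → Crestway: 100% × 100% × 72% = 72%.
Via Kestrel: 100% × 11% = 11%.
Total: 72% + 11% = 83%.
Rounded: 83.00%.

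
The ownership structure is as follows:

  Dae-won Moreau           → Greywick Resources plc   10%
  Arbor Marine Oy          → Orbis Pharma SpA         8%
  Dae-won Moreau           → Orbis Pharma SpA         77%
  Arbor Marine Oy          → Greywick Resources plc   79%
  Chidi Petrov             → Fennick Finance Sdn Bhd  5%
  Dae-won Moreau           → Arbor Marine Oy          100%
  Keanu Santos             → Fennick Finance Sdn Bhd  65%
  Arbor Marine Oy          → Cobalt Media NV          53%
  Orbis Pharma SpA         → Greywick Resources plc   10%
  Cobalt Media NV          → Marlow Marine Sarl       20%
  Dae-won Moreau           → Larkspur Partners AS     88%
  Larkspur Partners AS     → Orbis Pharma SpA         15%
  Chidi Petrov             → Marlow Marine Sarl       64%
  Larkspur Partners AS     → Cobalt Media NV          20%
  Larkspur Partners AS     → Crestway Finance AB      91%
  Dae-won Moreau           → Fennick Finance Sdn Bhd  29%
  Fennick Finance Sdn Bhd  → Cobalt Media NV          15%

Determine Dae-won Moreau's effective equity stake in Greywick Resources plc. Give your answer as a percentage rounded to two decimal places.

Dae-won reaches Greywick along 5 paths.
Via Arbor → Orbis: 100% × 8% × 10% = 0.8%.
Via Larkspur → Orbis: 88% × 15% × 10% = 1.32%.
Via Orbis: 77% × 10% = 7.7%.
Via Arbor: 100% × 79% = 79%.
Direct stake: 10% = 10%.
Total: 0.8% + 1.32% + 7.7% + 79% + 10% = 98.82%.

98.82%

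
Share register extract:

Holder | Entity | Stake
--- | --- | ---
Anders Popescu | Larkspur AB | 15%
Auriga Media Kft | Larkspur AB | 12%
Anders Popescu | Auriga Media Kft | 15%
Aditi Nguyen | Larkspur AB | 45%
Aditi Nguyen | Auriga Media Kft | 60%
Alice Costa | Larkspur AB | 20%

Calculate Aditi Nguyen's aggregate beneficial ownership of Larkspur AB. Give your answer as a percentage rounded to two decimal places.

52.20%

Aditi reaches Larkspur along 2 paths.
Direct stake: 45% = 45%.
Via Auriga: 60% × 12% = 7.2%.
Total: 45% + 7.2% = 52.2%.
Rounded: 52.20%.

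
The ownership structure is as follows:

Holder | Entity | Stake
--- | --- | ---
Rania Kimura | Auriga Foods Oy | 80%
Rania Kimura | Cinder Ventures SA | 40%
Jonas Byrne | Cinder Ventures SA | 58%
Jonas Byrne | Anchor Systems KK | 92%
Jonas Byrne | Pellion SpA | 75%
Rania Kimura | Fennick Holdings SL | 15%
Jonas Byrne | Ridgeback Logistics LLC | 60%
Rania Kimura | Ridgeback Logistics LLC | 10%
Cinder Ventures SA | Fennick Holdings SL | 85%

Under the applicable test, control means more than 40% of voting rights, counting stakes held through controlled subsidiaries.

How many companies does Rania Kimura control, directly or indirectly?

Rania holds 80% of Auriga, so Rania controls Auriga.
No other company's threshold is met.
Rania controls 1 company.

1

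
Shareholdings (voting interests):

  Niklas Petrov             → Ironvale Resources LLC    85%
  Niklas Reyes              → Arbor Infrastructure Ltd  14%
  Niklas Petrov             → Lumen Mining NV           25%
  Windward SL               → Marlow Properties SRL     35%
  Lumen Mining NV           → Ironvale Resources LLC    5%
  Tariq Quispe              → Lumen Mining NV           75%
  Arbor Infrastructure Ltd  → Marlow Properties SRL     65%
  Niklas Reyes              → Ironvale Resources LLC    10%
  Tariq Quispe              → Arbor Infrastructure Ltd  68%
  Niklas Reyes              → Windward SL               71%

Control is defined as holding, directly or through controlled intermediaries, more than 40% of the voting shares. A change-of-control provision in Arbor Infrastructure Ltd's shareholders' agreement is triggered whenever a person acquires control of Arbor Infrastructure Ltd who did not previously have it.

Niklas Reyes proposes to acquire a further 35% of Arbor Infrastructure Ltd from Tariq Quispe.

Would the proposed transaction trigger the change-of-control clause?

Yes

The purchase adds only to Niklas Reyes's holdings (Tariq's stake shrinks), so Niklas Reyes is the only person who could newly come to control Arbor.
Niklas Reyes holds 71% of Windward, so Niklas Reyes controls Windward.
In Arbor, Niklas Reyes's side holds only 14%, not > 40%.
So before the transaction, Niklas Reyes does not control Arbor.
After the purchase, Niklas Reyes's direct stake in Arbor rises to 14% + 35% = 49%, and Tariq's stake falls to 33%.
Niklas Reyes holds 49% of Arbor, so Niklas Reyes controls Arbor.
Niklas Reyes did not control Arbor before and does after, so the clause is triggered.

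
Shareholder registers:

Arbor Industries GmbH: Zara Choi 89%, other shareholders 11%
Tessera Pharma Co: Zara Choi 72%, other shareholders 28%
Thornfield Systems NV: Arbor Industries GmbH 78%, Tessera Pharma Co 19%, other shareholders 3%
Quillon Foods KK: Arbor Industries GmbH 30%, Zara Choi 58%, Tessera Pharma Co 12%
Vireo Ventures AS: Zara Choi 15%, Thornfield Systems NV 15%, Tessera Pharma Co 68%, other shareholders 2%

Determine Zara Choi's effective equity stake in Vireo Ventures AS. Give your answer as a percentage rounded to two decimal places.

Zara reaches Vireo along 4 paths.
Direct stake: 15% = 15%.
Via Arbor → Thornfield: 89% × 78% × 15% = 10.413%.
Via Tessera → Thornfield: 72% × 19% × 15% = 2.052%.
Via Tessera: 72% × 68% = 48.96%.
Total: 15% + 10.413% + 2.052% + 48.96% = 76.425%.
Rounded: 76.43%.

76.43%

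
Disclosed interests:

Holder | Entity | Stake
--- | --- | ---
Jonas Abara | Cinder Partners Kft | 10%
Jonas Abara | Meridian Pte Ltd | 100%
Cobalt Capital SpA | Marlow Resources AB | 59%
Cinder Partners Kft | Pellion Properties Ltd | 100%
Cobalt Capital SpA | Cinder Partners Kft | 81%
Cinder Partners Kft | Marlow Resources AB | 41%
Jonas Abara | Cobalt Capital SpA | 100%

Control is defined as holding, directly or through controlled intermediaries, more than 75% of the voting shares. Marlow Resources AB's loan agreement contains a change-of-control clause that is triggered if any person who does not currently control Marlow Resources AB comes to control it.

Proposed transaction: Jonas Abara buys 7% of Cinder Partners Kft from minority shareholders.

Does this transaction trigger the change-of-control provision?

No

The purchase changes only Jonas's holdings, so Jonas is the only person who could newly come to control Marlow.
Jonas holds 100% of Cobalt, so Jonas controls Cobalt.
Jonas and Cobalt together hold 10% + 81% = 91% of Cinder, so Jonas controls Cinder.
Cobalt and Cinder together hold 59% + 41% = 100% of Marlow, so Jonas controls Marlow.
So Jonas already controls Marlow before the transaction.
After the purchase, Jonas's direct stake in Cinder rises to 10% + 7% = 17%.
Jonas controlled Marlow already, so this is not a new person acquiring control; every other person's position is unchanged or reduced.
No new person acquires control, so the clause is not triggered.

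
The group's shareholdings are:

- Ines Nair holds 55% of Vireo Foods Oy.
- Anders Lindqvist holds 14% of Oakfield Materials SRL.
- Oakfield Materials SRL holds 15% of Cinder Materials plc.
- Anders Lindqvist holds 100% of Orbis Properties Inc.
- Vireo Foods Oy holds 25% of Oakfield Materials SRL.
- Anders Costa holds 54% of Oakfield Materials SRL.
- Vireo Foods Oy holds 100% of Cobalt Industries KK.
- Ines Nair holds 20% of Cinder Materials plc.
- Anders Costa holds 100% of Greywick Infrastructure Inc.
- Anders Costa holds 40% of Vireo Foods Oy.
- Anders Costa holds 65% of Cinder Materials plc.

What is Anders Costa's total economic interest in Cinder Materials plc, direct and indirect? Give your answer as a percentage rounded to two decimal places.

Anders Costa reaches Cinder along 3 paths.
Direct stake: 65% = 65%.
Via Vireo → Oakfield: 40% × 25% × 15% = 1.5%.
Via Oakfield: 54% × 15% = 8.1%.
Total: 65% + 1.5% + 8.1% = 74.6%.
Rounded: 74.60%.

74.60%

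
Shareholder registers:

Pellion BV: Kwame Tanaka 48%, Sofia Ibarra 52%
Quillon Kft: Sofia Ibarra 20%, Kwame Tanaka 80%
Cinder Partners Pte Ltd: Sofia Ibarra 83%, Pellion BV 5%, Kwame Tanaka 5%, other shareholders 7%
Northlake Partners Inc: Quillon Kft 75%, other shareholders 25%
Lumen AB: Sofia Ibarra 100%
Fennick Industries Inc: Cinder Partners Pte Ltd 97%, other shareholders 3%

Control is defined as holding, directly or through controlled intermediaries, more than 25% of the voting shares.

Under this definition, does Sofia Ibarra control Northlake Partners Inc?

No

Sofia holds 52% of Pellion, so Sofia controls Pellion.
Sofia and Pellion together hold 83% + 5% = 88% of Cinder, so Sofia controls Cinder.
Sofia holds 100% of Lumen, so Sofia controls Lumen.
Cinder holds 97% of Fennick, so Sofia controls Fennick.
Neither Sofia nor any entity Sofia controls holds any voting interest in Northlake.
So Sofia does not control Northlake.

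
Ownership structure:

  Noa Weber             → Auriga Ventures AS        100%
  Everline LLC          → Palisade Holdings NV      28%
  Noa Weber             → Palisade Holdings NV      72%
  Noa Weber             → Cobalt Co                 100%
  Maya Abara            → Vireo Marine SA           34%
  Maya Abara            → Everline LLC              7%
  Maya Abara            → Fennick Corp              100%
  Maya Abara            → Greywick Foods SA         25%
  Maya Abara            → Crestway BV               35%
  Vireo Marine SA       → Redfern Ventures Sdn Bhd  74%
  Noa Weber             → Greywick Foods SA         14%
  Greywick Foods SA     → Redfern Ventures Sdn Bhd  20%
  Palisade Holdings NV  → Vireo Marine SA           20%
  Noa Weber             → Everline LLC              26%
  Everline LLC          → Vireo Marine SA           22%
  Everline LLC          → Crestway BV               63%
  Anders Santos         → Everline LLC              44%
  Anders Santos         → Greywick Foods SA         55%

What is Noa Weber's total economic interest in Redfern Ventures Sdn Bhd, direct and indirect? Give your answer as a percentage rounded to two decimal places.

Noa reaches Redfern along 4 paths.
Via Palisade → Vireo: 72% × 20% × 74% = 10.656%.
Via Everline → Palisade → Vireo: 26% × 28% × 20% × 74% = 1.07744%.
Via Everline → Vireo: 26% × 22% × 74% = 4.2328%.
Via Greywick: 14% × 20% = 2.8%.
Total: 10.656% + 1.07744% + 4.2328% + 2.8% = 18.76624%.
Rounded: 18.77%.

18.77%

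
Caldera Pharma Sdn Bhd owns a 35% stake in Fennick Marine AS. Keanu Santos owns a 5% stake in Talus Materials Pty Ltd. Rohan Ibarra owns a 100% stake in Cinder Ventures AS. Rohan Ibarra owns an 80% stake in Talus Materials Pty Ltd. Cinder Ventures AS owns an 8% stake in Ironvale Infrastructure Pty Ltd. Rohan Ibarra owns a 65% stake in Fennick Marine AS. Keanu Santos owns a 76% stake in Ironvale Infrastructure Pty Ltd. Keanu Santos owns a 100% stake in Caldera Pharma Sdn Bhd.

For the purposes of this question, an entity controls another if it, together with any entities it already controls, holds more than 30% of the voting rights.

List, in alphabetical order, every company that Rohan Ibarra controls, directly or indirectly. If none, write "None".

Rohan holds 80% of Talus, so Rohan controls Talus.
Rohan holds 65% of Fennick, so Rohan controls Fennick.
Rohan holds 100% of Cinder, so Rohan controls Cinder.
No other company's threshold is met.

Cinder Ventures AS, Fennick Marine AS, Talus Materials Pty Ltd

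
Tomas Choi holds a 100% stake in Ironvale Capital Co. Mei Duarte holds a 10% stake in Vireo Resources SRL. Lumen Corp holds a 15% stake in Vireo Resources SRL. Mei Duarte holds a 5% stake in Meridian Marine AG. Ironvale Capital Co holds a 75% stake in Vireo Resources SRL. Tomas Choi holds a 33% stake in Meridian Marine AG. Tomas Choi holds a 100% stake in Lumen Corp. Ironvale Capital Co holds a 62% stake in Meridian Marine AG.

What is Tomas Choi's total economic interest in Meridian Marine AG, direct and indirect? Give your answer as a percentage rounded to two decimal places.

95.00%

Tomas reaches Meridian along 2 paths.
Via Ironvale: 100% × 62% = 62%.
Direct stake: 33% = 33%.
Total: 62% + 33% = 95%.
Rounded: 95.00%.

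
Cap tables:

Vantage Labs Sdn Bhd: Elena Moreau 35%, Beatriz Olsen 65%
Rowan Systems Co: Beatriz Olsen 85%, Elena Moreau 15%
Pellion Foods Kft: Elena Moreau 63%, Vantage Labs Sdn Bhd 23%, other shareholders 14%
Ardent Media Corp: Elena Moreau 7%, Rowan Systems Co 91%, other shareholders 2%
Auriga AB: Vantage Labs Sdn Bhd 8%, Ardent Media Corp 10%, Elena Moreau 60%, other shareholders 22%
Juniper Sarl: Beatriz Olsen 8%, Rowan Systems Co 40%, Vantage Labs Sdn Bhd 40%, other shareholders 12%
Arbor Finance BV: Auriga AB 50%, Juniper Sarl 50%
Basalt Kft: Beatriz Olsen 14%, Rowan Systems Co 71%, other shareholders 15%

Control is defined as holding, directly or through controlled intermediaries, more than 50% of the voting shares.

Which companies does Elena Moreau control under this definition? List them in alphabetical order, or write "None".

Elena holds 63% of Pellion, so Elena controls Pellion.
Elena holds 60% of Auriga, so Elena controls Auriga.
No other company's threshold is met.

Auriga AB, Pellion Foods Kft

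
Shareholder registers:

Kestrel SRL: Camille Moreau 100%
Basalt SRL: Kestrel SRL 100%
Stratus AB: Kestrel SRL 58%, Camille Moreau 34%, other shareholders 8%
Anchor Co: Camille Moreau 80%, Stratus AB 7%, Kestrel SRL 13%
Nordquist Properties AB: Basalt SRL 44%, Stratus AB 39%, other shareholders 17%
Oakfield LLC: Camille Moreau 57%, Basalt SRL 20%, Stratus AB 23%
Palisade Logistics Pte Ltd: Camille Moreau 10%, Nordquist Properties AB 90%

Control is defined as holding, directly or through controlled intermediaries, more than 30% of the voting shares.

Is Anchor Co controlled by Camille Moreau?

Yes

Camille holds 100% of Kestrel, so Camille controls Kestrel.
Kestrel and Camille together hold 58% + 34% = 92% of Stratus, so Camille controls Stratus.
Camille and Stratus and Kestrel together hold 80% + 7% + 13% = 100% of Anchor, so Camille controls Anchor.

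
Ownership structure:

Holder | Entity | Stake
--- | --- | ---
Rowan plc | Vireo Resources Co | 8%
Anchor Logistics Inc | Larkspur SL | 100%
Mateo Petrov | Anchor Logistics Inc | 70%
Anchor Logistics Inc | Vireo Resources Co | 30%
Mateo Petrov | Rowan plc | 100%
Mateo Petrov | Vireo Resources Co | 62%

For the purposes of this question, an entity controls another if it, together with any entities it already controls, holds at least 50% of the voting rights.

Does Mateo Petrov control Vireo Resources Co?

Mateo holds 70% of Anchor, so Mateo controls Anchor.
Mateo holds 100% of Rowan, so Mateo controls Rowan.
Anchor and Mateo and Rowan together hold 30% + 62% + 8% = 100% of Vireo, so Mateo controls Vireo.

Yes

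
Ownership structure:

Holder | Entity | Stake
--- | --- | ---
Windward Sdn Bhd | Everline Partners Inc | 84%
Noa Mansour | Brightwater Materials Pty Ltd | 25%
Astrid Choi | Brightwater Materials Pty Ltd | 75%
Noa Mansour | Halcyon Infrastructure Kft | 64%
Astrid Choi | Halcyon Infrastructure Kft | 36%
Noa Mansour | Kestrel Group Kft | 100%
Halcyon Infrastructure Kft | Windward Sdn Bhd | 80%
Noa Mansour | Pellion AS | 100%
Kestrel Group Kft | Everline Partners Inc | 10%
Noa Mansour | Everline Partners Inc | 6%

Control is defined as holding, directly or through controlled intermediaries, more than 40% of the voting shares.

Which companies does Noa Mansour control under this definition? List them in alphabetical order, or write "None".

Noa holds 64% of Halcyon, so Noa controls Halcyon.
Halcyon holds 80% of Windward, so Noa controls Windward.
Noa holds 100% of Kestrel, so Noa controls Kestrel.
Noa holds 100% of Pellion, so Noa controls Pellion.
Windward and Noa and Kestrel together hold 84% + 6% + 10% = 100% of Everline, so Noa controls Everline.
No other company's threshold is met.

Everline Partners Inc, Halcyon Infrastructure Kft, Kestrel Group Kft, Pellion AS, Windward Sdn Bhd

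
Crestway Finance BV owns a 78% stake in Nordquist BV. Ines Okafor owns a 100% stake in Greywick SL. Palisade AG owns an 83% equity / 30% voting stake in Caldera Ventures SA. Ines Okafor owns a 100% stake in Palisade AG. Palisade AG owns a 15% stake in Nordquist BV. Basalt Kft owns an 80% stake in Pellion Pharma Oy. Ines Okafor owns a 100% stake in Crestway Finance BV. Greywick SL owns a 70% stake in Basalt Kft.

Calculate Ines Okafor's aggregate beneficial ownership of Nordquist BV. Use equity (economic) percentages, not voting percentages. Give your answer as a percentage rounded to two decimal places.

93.00%

Ines reaches Nordquist along 2 paths.
Via Crestway: 100% × 78% = 78%.
Via Palisade: 100% × 15% = 15%.
Total: 78% + 15% = 93%.
Rounded: 93.00%.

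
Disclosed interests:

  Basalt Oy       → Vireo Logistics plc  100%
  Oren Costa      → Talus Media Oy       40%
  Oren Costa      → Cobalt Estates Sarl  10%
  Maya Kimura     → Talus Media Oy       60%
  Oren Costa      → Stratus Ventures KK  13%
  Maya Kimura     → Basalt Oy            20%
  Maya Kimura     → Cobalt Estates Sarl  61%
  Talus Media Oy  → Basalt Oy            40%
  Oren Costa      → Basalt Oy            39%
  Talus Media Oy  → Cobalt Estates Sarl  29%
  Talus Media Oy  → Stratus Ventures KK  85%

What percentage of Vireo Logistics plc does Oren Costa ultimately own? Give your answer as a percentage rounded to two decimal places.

55.00%

Oren reaches Vireo along 2 paths.
Via Talus → Basalt: 40% × 40% × 100% = 16%.
Via Basalt: 39% × 100% = 39%.
Total: 16% + 39% = 55%.
Rounded: 55.00%.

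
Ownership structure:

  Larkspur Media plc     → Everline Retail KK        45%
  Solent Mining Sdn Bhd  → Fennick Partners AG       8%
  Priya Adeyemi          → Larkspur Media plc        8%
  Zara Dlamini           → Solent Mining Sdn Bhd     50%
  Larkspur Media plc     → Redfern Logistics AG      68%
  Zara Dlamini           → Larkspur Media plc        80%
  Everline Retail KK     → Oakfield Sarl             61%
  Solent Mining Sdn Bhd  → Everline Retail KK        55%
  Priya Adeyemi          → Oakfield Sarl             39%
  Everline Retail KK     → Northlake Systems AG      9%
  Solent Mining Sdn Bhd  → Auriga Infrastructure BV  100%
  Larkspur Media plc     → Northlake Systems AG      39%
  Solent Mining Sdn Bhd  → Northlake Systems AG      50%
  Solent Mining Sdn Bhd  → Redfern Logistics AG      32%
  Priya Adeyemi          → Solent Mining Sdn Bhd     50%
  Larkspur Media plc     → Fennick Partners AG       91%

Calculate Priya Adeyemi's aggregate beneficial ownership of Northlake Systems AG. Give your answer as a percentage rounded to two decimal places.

Priya reaches Northlake along 4 paths.
Via Larkspur: 8% × 39% = 3.12%.
Via Larkspur → Everline: 8% × 45% × 9% = 0.324%.
Via Solent → Everline: 50% × 55% × 9% = 2.475%.
Via Solent: 50% × 50% = 25%.
Total: 3.12% + 0.324% + 2.475% + 25% = 30.919%.
Rounded: 30.92%.

30.92%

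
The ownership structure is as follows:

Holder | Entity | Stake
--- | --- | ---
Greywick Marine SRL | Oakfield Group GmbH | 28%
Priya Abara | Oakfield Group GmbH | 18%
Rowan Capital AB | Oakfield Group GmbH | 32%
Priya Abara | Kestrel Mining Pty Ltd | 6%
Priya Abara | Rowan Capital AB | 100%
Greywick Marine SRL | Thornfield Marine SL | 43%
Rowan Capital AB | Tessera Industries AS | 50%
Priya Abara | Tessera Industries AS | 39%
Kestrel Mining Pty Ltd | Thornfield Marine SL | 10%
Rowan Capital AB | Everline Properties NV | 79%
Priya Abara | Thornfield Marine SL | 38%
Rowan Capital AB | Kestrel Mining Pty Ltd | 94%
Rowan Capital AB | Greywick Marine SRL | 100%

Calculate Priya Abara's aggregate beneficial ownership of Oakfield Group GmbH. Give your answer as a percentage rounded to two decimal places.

Priya reaches Oakfield along 3 paths.
Via Rowan → Greywick: 100% × 100% × 28% = 28%.
Direct stake: 18% = 18%.
Via Rowan: 100% × 32% = 32%.
Total: 28% + 18% + 32% = 78%.
Rounded: 78.00%.

78.00%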